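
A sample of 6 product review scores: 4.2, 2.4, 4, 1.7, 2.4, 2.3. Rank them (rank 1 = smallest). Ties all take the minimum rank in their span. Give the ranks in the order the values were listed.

Sorted (ascending): 1.7, 2.3, 2.4, 2.4, 4, 4.2
The 2 values of 2.4 occupy positions 3–4 → each gets rank 3.

6, 3, 5, 1, 3, 2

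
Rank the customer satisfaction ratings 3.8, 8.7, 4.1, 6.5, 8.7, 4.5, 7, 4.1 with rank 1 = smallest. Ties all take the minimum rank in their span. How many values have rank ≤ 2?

Sorted (ascending): 3.8, 4.1, 4.1, 4.5, 6.5, 7, 8.7, 8.7
The 2 values of 4.1 occupy positions 2–3 → each gets rank 2.
The 2 values of 8.7 occupy positions 7–8 → each gets rank 7.
Ranks ≤ 2: {1, 2, 2} → 3 values.

3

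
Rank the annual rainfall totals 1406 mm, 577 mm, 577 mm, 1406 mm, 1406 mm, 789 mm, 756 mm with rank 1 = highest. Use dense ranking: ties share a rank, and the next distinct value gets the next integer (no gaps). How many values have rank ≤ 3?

Sorted (descending): 1406, 1406, 1406, 789, 756, 577, 577
The 3 values of 1406 share dense rank 1.
The 2 values of 577 share dense rank 4.
Remaining distinct values take the next consecutive integers.
Ranks ≤ 3: {1, 1, 1, 2, 3} → 5 values.

5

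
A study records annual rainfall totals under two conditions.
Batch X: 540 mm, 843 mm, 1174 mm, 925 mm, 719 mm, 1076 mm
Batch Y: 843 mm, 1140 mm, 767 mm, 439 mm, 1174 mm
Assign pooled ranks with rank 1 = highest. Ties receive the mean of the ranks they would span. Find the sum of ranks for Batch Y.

Sorted (descending): 1174, 1174, 1140, 1076, 925, 843, 843, 767, 719, 540, 439
The 2 values of 1174 occupy positions 1–2 → average rank (1+2)/2 = 1.5.
The 2 values of 843 occupy positions 6–7 → average rank (6+7)/2 = 6.5.
Batch Y values → pooled ranks: 843→6.5, 1140→3, 767→8, 439→11, 1174→1.5
Rank sum = 6.5 + 3 + 8 + 11 + 1.5 = 30

30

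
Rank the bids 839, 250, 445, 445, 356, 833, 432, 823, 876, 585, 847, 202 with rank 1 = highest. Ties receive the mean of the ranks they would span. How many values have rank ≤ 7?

6

Sorted (descending): 876, 847, 839, 833, 823, 585, 445, 445, 432, 356, 250, 202
The 2 values of 445 occupy positions 7–8 → average rank (7+8)/2 = 7.5.
Ranks ≤ 7: {1, 2, 3, 4, 5, 6} → 6 values.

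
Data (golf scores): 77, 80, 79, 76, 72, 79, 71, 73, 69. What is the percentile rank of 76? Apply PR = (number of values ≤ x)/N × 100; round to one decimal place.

N = 9.
Strictly below 76: 4. Equal to 76: 1.
PR = 5/9 × 100 = 55.6

55.6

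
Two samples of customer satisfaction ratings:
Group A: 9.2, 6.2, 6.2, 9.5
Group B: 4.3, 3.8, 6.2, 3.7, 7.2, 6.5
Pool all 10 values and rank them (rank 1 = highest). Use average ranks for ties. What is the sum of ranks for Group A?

Sorted (descending): 9.5, 9.2, 7.2, 6.5, 6.2, 6.2, 6.2, 4.3, 3.8, 3.7
The 3 values of 6.2 occupy positions 5–7 → average rank 6.
Group A values → pooled ranks: 9.2→2, 6.2→6, 6.2→6, 9.5→1
Rank sum = 2 + 6 + 6 + 1 = 15

15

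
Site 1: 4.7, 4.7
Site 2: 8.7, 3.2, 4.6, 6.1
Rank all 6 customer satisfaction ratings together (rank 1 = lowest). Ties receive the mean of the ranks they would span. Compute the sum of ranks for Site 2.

Sorted (ascending): 3.2, 4.6, 4.7, 4.7, 6.1, 8.7
The 2 values of 4.7 occupy positions 3–4 → average rank (3+4)/2 = 3.5.
Site 2 values → pooled ranks: 8.7→6, 3.2→1, 4.6→2, 6.1→5
Rank sum = 6 + 1 + 2 + 5 = 14

14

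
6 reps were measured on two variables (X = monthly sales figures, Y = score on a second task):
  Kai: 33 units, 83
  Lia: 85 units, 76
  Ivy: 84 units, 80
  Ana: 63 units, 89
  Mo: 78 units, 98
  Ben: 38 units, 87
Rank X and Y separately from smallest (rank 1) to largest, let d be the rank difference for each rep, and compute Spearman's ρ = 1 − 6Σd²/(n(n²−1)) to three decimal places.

-0.429

Ranks of variable 1: 1, 6, 5, 3, 4, 2
Ranks of variable 2: 3, 1, 2, 5, 6, 4
d = r₁ − r₂: -2, 5, 3, -2, -2, -2
d²: 4, 25, 9, 4, 4, 4; Σd² = 50
ρ = 1 − 6·50/(6·35) = 1 − 300/210 = -0.429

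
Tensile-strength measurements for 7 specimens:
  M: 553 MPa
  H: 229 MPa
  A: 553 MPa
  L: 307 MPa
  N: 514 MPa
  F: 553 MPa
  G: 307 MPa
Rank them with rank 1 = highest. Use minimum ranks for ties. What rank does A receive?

1

Sorted (descending): 553, 553, 553, 514, 307, 307, 229
The 3 values of 553 occupy positions 1–3 → each gets rank 1.
The 2 values of 307 occupy positions 5–6 → each gets rank 5.
A has value 553 MPa → rank 1.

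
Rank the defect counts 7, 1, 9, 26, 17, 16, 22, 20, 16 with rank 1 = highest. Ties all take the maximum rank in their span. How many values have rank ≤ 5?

4

Sorted (descending): 26, 22, 20, 17, 16, 16, 9, 7, 1
The 2 values of 16 occupy positions 5–6 → each gets rank 6.
Ranks ≤ 5: {1, 2, 3, 4} → 4 values.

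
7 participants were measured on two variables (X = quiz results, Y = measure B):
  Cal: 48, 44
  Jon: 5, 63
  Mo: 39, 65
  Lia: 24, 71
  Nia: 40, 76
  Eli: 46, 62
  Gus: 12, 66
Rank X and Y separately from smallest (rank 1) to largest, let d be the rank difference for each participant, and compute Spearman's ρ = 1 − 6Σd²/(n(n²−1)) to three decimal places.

-0.393

Ranks of variable 1: 7, 1, 4, 3, 5, 6, 2
Ranks of variable 2: 1, 3, 4, 6, 7, 2, 5
d = r₁ − r₂: 6, -2, 0, -3, -2, 4, -3
d²: 36, 4, 0, 9, 4, 16, 9; Σd² = 78
ρ = 1 − 6·78/(7·48) = 1 − 468/336 = -0.393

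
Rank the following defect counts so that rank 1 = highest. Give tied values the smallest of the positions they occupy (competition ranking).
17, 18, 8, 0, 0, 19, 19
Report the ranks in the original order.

Sorted (descending): 19, 19, 18, 17, 8, 0, 0
The 2 values of 19 occupy positions 1–2 → each gets rank 1.
The 2 values of 0 occupy positions 6–7 → each gets rank 6.

4, 3, 5, 6, 6, 1, 1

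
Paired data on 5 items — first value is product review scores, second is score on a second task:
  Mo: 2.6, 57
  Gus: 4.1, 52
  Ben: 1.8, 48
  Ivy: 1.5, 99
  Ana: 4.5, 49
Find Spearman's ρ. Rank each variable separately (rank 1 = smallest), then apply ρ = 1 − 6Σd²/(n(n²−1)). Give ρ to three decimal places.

-0.400

Ranks of variable 1: 3, 4, 2, 1, 5
Ranks of variable 2: 4, 3, 1, 5, 2
d = r₁ − r₂: -1, 1, 1, -4, 3
d²: 1, 1, 1, 16, 9; Σd² = 28
ρ = 1 − 6·28/(5·24) = 1 − 168/120 = -0.400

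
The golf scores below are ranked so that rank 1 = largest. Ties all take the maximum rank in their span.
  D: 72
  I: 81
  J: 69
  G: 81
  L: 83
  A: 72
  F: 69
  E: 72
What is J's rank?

8

Sorted (descending): 83, 81, 81, 72, 72, 72, 69, 69
The 2 values of 81 occupy positions 2–3 → each gets rank 3.
The 3 values of 72 occupy positions 4–6 → each gets rank 6.
The 2 values of 69 occupy positions 7–8 → each gets rank 8.
J has value 69 → rank 8.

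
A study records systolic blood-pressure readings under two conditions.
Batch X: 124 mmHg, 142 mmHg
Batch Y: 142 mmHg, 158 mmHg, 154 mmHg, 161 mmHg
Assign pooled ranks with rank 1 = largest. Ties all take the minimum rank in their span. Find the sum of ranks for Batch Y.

10

Sorted (descending): 161, 158, 154, 142, 142, 124
The 2 values of 142 occupy positions 4–5 → each gets rank 4.
Batch Y values → pooled ranks: 142→4, 158→2, 154→3, 161→1
Rank sum = 4 + 2 + 3 + 1 = 10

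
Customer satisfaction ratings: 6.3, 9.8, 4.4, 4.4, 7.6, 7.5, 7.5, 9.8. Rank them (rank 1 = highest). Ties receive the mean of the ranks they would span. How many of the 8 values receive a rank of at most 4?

Sorted (descending): 9.8, 9.8, 7.6, 7.5, 7.5, 6.3, 4.4, 4.4
The 2 values of 9.8 occupy positions 1–2 → average rank (1+2)/2 = 1.5.
The 2 values of 7.5 occupy positions 4–5 → average rank (4+5)/2 = 4.5.
The 2 values of 4.4 occupy positions 7–8 → average rank (7+8)/2 = 7.5.
Ranks ≤ 4: {1.5, 1.5, 3} → 3 values.

3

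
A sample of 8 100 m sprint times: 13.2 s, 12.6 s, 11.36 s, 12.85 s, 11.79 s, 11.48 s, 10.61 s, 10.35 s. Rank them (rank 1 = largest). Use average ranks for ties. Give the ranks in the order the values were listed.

Sorted (descending): 13.2, 12.85, 12.6, 11.79, 11.48, 11.36, 10.61, 10.35
No ties — each value takes its position as its rank.

1, 3, 6, 2, 4, 5, 7, 8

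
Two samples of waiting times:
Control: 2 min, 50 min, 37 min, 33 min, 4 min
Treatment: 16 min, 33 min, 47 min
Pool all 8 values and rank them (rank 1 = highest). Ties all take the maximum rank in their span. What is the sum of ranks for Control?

Sorted (descending): 50, 47, 37, 33, 33, 16, 4, 2
The 2 values of 33 occupy positions 4–5 → each gets rank 5.
Control values → pooled ranks: 2→8, 50→1, 37→3, 33→5, 4→7
Rank sum = 8 + 1 + 3 + 5 + 7 = 24

24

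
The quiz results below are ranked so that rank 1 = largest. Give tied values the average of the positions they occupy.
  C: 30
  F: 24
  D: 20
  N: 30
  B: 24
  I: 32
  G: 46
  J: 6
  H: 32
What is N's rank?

4.5

Sorted (descending): 46, 32, 32, 30, 30, 24, 24, 20, 6
The 2 values of 32 occupy positions 2–3 → average rank (2+3)/2 = 2.5.
The 2 values of 30 occupy positions 4–5 → average rank (4+5)/2 = 4.5.
The 2 values of 24 occupy positions 6–7 → average rank (6+7)/2 = 6.5.
N has value 30 → rank 4.5.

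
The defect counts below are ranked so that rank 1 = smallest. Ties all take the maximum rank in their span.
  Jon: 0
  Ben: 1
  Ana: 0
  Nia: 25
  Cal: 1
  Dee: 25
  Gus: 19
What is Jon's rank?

2

Sorted (ascending): 0, 0, 1, 1, 19, 25, 25
The 2 values of 0 occupy positions 1–2 → each gets rank 2.
The 2 values of 1 occupy positions 3–4 → each gets rank 4.
The 2 values of 25 occupy positions 6–7 → each gets rank 7.
Jon has value 0 → rank 2.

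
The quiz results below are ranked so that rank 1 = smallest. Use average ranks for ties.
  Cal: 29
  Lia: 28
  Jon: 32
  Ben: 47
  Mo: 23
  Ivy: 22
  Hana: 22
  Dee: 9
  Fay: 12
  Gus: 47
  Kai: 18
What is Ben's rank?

Sorted (ascending): 9, 12, 18, 22, 22, 23, 28, 29, 32, 47, 47
The 2 values of 22 occupy positions 4–5 → average rank (4+5)/2 = 4.5.
The 2 values of 47 occupy positions 10–11 → average rank (10+11)/2 = 10.5.
Ben has value 47 → rank 10.5.

10.5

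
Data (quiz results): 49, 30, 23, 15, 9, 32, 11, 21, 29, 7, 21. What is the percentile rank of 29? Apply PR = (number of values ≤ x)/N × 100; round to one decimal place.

72.7

N = 11.
Strictly below 29: 7. Equal to 29: 1.
PR = 8/11 × 100 = 72.7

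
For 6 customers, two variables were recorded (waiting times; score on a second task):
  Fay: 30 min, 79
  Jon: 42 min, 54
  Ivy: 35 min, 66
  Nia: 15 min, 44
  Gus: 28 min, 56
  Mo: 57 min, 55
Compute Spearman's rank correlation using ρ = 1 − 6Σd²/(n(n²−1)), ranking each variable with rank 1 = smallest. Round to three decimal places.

Ranks of variable 1: 3, 5, 4, 1, 2, 6
Ranks of variable 2: 6, 2, 5, 1, 4, 3
d = r₁ − r₂: -3, 3, -1, 0, -2, 3
d²: 9, 9, 1, 0, 4, 9; Σd² = 32
ρ = 1 − 6·32/(6·35) = 1 − 192/210 = 0.086

0.086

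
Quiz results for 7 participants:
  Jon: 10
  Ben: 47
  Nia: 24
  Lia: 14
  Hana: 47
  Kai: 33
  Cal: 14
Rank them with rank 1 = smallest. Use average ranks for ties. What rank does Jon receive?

1

Sorted (ascending): 10, 14, 14, 24, 33, 47, 47
The 2 values of 14 occupy positions 2–3 → average rank (2+3)/2 = 2.5.
The 2 values of 47 occupy positions 6–7 → average rank (6+7)/2 = 6.5.
Jon has value 10 → rank 1.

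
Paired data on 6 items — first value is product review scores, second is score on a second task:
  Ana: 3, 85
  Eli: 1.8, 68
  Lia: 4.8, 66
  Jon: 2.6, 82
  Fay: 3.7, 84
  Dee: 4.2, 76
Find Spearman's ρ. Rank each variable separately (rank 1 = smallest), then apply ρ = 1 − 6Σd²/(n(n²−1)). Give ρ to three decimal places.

-0.257

Ranks of variable 1: 3, 1, 6, 2, 4, 5
Ranks of variable 2: 6, 2, 1, 4, 5, 3
d = r₁ − r₂: -3, -1, 5, -2, -1, 2
d²: 9, 1, 25, 4, 1, 4; Σd² = 44
ρ = 1 − 6·44/(6·35) = 1 − 264/210 = -0.257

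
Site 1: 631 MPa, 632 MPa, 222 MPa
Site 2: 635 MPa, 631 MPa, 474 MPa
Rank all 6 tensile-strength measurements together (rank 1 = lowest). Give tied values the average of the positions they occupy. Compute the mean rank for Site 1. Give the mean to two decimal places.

Sorted (ascending): 222, 474, 631, 631, 632, 635
The 2 values of 631 occupy positions 3–4 → average rank (3+4)/2 = 3.5.
Site 1 values → pooled ranks: 631→3.5, 632→5, 222→1
Mean rank = (3.5 + 5 + 1) / 3 = 3.17

3.17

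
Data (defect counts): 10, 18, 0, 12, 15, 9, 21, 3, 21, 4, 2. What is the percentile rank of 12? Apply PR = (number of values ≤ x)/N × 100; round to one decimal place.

63.6

N = 11.
Strictly below 12: 6. Equal to 12: 1.
PR = 7/11 × 100 = 63.6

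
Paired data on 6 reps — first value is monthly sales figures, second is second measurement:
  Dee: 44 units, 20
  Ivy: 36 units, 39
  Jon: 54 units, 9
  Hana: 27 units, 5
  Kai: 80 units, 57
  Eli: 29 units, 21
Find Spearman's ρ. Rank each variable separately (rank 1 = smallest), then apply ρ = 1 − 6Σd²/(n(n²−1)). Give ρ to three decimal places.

Ranks of variable 1: 4, 3, 5, 1, 6, 2
Ranks of variable 2: 3, 5, 2, 1, 6, 4
d = r₁ − r₂: 1, -2, 3, 0, 0, -2
d²: 1, 4, 9, 0, 0, 4; Σd² = 18
ρ = 1 − 6·18/(6·35) = 1 − 108/210 = 0.486

0.486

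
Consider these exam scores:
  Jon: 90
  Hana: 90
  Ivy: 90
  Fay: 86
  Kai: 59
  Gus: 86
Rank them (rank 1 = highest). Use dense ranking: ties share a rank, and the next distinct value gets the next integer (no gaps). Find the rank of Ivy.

Sorted (descending): 90, 90, 90, 86, 86, 59
The 3 values of 90 share dense rank 1.
The 2 values of 86 share dense rank 2.
Remaining distinct values take the next consecutive integers.
Ivy has value 90 → rank 1.

1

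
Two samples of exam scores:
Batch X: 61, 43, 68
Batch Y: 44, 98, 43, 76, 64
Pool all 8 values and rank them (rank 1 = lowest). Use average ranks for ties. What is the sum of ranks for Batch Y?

24.5

Sorted (ascending): 43, 43, 44, 61, 64, 68, 76, 98
The 2 values of 43 occupy positions 1–2 → average rank (1+2)/2 = 1.5.
Batch Y values → pooled ranks: 44→3, 98→8, 43→1.5, 76→7, 64→5
Rank sum = 3 + 8 + 1.5 + 7 + 5 = 24.5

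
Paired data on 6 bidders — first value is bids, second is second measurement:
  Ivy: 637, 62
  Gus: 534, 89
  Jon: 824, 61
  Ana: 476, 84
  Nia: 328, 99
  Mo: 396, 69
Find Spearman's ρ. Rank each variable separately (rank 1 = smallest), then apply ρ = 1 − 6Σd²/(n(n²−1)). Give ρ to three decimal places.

Ranks of variable 1: 5, 4, 6, 3, 1, 2
Ranks of variable 2: 2, 5, 1, 4, 6, 3
d = r₁ − r₂: 3, -1, 5, -1, -5, -1
d²: 9, 1, 25, 1, 25, 1; Σd² = 62
ρ = 1 − 6·62/(6·35) = 1 − 372/210 = -0.771

-0.771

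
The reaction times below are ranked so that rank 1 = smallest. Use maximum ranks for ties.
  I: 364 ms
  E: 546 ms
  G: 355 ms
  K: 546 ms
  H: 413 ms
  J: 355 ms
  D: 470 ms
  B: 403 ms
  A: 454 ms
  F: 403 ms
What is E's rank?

Sorted (ascending): 355, 355, 364, 403, 403, 413, 454, 470, 546, 546
The 2 values of 355 occupy positions 1–2 → each gets rank 2.
The 2 values of 403 occupy positions 4–5 → each gets rank 5.
The 2 values of 546 occupy positions 9–10 → each gets rank 10.
E has value 546 ms → rank 10.

10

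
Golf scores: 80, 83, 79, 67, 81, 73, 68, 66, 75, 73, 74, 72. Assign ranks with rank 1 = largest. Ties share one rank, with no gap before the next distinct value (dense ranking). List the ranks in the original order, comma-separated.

Sorted (descending): 83, 81, 80, 79, 75, 74, 73, 73, 72, 68, 67, 66
The 2 values of 73 share dense rank 7.
Remaining distinct values take the next consecutive integers.

3, 1, 4, 10, 2, 7, 9, 11, 5, 7, 6, 8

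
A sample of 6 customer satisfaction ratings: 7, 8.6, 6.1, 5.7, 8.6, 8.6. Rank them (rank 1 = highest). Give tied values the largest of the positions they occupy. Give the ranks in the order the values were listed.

Sorted (descending): 8.6, 8.6, 8.6, 7, 6.1, 5.7
The 3 values of 8.6 occupy positions 1–3 → each gets rank 3.

4, 3, 5, 6, 3, 3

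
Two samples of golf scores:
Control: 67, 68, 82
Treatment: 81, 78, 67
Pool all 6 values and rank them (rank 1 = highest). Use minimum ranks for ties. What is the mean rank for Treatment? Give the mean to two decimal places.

Sorted (descending): 82, 81, 78, 68, 67, 67
The 2 values of 67 occupy positions 5–6 → each gets rank 5.
Treatment values → pooled ranks: 81→2, 78→3, 67→5
Mean rank = (2 + 3 + 5) / 3 = 3.33

3.33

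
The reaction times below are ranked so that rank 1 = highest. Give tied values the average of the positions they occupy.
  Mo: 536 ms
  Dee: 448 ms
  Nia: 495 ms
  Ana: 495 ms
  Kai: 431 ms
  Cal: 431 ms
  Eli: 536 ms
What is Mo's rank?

1.5

Sorted (descending): 536, 536, 495, 495, 448, 431, 431
The 2 values of 536 occupy positions 1–2 → average rank (1+2)/2 = 1.5.
The 2 values of 495 occupy positions 3–4 → average rank (3+4)/2 = 3.5.
The 2 values of 431 occupy positions 6–7 → average rank (6+7)/2 = 6.5.
Mo has value 536 ms → rank 1.5.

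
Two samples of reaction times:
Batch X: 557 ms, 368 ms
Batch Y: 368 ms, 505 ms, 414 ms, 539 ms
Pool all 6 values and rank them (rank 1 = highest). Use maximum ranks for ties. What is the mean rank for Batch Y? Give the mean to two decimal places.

Sorted (descending): 557, 539, 505, 414, 368, 368
The 2 values of 368 occupy positions 5–6 → each gets rank 6.
Batch Y values → pooled ranks: 368→6, 505→3, 414→4, 539→2
Mean rank = (6 + 3 + 4 + 2) / 4 = 3.75

3.75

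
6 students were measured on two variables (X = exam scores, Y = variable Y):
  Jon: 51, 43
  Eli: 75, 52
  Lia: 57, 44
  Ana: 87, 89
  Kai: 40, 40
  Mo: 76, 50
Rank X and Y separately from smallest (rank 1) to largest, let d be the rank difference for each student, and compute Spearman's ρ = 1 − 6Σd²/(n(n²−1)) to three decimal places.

0.943

Ranks of variable 1: 2, 4, 3, 6, 1, 5
Ranks of variable 2: 2, 5, 3, 6, 1, 4
d = r₁ − r₂: 0, -1, 0, 0, 0, 1
d²: 0, 1, 0, 0, 0, 1; Σd² = 2
ρ = 1 − 6·2/(6·35) = 1 − 12/210 = 0.943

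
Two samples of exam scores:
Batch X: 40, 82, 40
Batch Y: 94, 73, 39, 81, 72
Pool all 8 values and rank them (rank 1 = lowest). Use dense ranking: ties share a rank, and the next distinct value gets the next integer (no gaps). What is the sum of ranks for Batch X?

Sorted (ascending): 39, 40, 40, 72, 73, 81, 82, 94
The 2 values of 40 share dense rank 2.
Remaining distinct values take the next consecutive integers.
Batch X values → pooled ranks: 40→2, 82→6, 40→2
Rank sum = 2 + 6 + 2 = 10

10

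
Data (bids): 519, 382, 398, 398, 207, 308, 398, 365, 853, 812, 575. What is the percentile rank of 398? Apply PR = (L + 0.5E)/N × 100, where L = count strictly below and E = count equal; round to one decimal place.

50.0

N = 11.
Strictly below 398: 4. Equal to 398: 3.
PR = (4 + 0.5·3)/11 × 100 = 50.0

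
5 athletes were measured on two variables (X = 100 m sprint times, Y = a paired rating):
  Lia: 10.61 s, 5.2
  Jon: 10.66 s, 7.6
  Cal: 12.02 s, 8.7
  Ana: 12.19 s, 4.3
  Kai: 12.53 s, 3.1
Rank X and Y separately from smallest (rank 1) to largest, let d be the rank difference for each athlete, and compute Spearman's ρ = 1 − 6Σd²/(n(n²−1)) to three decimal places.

Ranks of variable 1: 1, 2, 3, 4, 5
Ranks of variable 2: 3, 4, 5, 2, 1
d = r₁ − r₂: -2, -2, -2, 2, 4
d²: 4, 4, 4, 4, 16; Σd² = 32
ρ = 1 − 6·32/(5·24) = 1 − 192/120 = -0.600

-0.600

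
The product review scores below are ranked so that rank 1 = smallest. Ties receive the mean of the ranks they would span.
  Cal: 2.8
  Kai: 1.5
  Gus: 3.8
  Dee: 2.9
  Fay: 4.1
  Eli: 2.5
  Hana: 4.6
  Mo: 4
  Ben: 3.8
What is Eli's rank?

2

Sorted (ascending): 1.5, 2.5, 2.8, 2.9, 3.8, 3.8, 4, 4.1, 4.6
The 2 values of 3.8 occupy positions 5–6 → average rank (5+6)/2 = 5.5.
Eli has value 2.5 → rank 2.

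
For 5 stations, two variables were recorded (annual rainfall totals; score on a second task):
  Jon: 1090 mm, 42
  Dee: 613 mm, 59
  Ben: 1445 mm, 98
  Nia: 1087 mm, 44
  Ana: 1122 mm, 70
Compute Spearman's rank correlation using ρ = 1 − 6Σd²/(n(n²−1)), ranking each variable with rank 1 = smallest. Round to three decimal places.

0.600

Ranks of variable 1: 3, 1, 5, 2, 4
Ranks of variable 2: 1, 3, 5, 2, 4
d = r₁ − r₂: 2, -2, 0, 0, 0
d²: 4, 4, 0, 0, 0; Σd² = 8
ρ = 1 − 6·8/(5·24) = 1 − 48/120 = 0.600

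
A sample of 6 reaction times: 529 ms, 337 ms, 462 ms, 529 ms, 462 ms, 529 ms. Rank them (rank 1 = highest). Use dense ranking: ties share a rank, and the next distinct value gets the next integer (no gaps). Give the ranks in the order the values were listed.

Sorted (descending): 529, 529, 529, 462, 462, 337
The 3 values of 529 share dense rank 1.
The 2 values of 462 share dense rank 2.
Remaining distinct values take the next consecutive integers.

1, 3, 2, 1, 2, 1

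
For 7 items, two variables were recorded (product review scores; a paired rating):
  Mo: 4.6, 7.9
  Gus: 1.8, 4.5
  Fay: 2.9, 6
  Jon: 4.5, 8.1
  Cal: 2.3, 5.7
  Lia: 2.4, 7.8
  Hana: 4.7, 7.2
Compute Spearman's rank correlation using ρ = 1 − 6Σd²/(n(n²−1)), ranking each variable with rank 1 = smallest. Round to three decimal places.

0.679

Ranks of variable 1: 6, 1, 4, 5, 2, 3, 7
Ranks of variable 2: 6, 1, 3, 7, 2, 5, 4
d = r₁ − r₂: 0, 0, 1, -2, 0, -2, 3
d²: 0, 0, 1, 4, 0, 4, 9; Σd² = 18
ρ = 1 − 6·18/(7·48) = 1 − 108/336 = 0.679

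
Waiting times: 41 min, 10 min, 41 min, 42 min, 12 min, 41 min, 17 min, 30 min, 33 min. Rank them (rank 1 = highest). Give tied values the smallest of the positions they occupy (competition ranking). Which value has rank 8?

12

Sorted (descending): 42, 41, 41, 41, 33, 30, 17, 12, 10
The 3 values of 41 occupy positions 2–4 → each gets rank 2.
Rank 8 → value 12.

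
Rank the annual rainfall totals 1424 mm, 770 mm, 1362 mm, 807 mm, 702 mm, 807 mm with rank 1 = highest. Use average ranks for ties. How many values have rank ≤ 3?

Sorted (descending): 1424, 1362, 807, 807, 770, 702
The 2 values of 807 occupy positions 3–4 → average rank (3+4)/2 = 3.5.
Ranks ≤ 3: {1, 2} → 2 values.

2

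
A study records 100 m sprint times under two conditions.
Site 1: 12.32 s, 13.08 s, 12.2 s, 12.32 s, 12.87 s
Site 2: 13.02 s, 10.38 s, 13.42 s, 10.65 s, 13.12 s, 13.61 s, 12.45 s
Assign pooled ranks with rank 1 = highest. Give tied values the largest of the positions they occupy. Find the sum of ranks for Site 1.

38

Sorted (descending): 13.61, 13.42, 13.12, 13.08, 13.02, 12.87, 12.45, 12.32, 12.32, 12.2, 10.65, 10.38
The 2 values of 12.32 occupy positions 8–9 → each gets rank 9.
Site 1 values → pooled ranks: 12.32→9, 13.08→4, 12.2→10, 12.32→9, 12.87→6
Rank sum = 9 + 4 + 10 + 9 + 6 = 38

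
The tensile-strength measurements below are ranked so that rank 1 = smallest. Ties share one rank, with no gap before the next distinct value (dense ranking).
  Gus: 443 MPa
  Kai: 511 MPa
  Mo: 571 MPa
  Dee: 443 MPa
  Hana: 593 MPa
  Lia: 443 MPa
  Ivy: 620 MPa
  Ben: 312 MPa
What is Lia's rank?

2

Sorted (ascending): 312, 443, 443, 443, 511, 571, 593, 620
The 3 values of 443 share dense rank 2.
Remaining distinct values take the next consecutive integers.
Lia has value 443 MPa → rank 2.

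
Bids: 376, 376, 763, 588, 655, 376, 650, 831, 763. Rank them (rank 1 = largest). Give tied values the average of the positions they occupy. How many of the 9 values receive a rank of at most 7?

Sorted (descending): 831, 763, 763, 655, 650, 588, 376, 376, 376
The 2 values of 763 occupy positions 2–3 → average rank (2+3)/2 = 2.5.
The 3 values of 376 occupy positions 7–9 → average rank 8.
Ranks ≤ 7: {1, 2.5, 2.5, 4, 5, 6} → 6 values.

6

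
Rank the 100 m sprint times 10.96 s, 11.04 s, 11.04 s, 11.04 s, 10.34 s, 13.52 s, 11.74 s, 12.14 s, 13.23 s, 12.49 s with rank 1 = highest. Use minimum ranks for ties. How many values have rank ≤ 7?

8

Sorted (descending): 13.52, 13.23, 12.49, 12.14, 11.74, 11.04, 11.04, 11.04, 10.96, 10.34
The 3 values of 11.04 occupy positions 6–8 → each gets rank 6.
Ranks ≤ 7: {1, 2, 3, 4, 5, 6, 6, 6} → 8 values.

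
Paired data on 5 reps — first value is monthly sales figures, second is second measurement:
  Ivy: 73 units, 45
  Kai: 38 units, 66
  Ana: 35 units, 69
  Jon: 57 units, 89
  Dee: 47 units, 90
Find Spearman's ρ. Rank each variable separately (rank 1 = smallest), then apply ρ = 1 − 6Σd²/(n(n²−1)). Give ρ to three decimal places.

-0.200

Ranks of variable 1: 5, 2, 1, 4, 3
Ranks of variable 2: 1, 2, 3, 4, 5
d = r₁ − r₂: 4, 0, -2, 0, -2
d²: 16, 0, 4, 0, 4; Σd² = 24
ρ = 1 − 6·24/(5·24) = 1 − 144/120 = -0.200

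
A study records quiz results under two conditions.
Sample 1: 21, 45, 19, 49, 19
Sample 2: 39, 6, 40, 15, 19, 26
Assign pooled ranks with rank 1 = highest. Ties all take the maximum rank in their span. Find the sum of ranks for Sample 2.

Sorted (descending): 49, 45, 40, 39, 26, 21, 19, 19, 19, 15, 6
The 3 values of 19 occupy positions 7–9 → each gets rank 9.
Sample 2 values → pooled ranks: 39→4, 6→11, 40→3, 15→10, 19→9, 26→5
Rank sum = 4 + 11 + 3 + 10 + 9 + 5 = 42

42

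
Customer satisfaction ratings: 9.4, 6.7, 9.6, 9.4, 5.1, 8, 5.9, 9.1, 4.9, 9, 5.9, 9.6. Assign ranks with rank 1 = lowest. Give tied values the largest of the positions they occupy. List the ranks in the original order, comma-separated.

Sorted (ascending): 4.9, 5.1, 5.9, 5.9, 6.7, 8, 9, 9.1, 9.4, 9.4, 9.6, 9.6
The 2 values of 5.9 occupy positions 3–4 → each gets rank 4.
The 2 values of 9.4 occupy positions 9–10 → each gets rank 10.
The 2 values of 9.6 occupy positions 11–12 → each gets rank 12.

10, 5, 12, 10, 2, 6, 4, 8, 1, 7, 4, 12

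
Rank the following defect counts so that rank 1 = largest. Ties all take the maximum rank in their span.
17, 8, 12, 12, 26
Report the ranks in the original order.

2, 5, 4, 4, 1

Sorted (descending): 26, 17, 12, 12, 8
The 2 values of 12 occupy positions 3–4 → each gets rank 4.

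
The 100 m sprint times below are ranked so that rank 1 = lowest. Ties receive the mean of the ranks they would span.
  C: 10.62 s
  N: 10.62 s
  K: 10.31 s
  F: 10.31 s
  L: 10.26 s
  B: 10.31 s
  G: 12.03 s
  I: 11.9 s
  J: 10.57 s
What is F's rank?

3

Sorted (ascending): 10.26, 10.31, 10.31, 10.31, 10.57, 10.62, 10.62, 11.9, 12.03
The 3 values of 10.31 occupy positions 2–4 → average rank 3.
The 2 values of 10.62 occupy positions 6–7 → average rank (6+7)/2 = 6.5.
F has value 10.31 s → rank 3.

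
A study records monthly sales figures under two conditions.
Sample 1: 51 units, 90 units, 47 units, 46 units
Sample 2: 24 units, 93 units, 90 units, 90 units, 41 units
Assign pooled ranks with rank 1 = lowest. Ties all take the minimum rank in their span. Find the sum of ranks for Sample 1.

Sorted (ascending): 24, 41, 46, 47, 51, 90, 90, 90, 93
The 3 values of 90 occupy positions 6–8 → each gets rank 6.
Sample 1 values → pooled ranks: 51→5, 90→6, 47→4, 46→3
Rank sum = 5 + 6 + 4 + 3 = 18

18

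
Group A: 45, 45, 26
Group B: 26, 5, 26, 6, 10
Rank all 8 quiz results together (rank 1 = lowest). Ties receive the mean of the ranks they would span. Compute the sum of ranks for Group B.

Sorted (ascending): 5, 6, 10, 26, 26, 26, 45, 45
The 3 values of 26 occupy positions 4–6 → average rank 5.
The 2 values of 45 occupy positions 7–8 → average rank (7+8)/2 = 7.5.
Group B values → pooled ranks: 26→5, 5→1, 26→5, 6→2, 10→3
Rank sum = 5 + 1 + 5 + 2 + 3 = 16

16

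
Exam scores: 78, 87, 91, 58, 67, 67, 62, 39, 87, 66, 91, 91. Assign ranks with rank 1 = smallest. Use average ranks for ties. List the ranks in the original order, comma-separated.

Sorted (ascending): 39, 58, 62, 66, 67, 67, 78, 87, 87, 91, 91, 91
The 2 values of 67 occupy positions 5–6 → average rank (5+6)/2 = 5.5.
The 2 values of 87 occupy positions 8–9 → average rank (8+9)/2 = 8.5.
The 3 values of 91 occupy positions 10–12 → average rank 11.

7, 8.5, 11, 2, 5.5, 5.5, 3, 1, 8.5, 4, 11, 11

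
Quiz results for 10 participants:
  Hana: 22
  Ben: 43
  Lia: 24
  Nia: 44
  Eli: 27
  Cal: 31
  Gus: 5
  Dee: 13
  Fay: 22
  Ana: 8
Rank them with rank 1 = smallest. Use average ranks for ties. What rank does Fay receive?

4.5

Sorted (ascending): 5, 8, 13, 22, 22, 24, 27, 31, 43, 44
The 2 values of 22 occupy positions 4–5 → average rank (4+5)/2 = 4.5.
Fay has value 22 → rank 4.5.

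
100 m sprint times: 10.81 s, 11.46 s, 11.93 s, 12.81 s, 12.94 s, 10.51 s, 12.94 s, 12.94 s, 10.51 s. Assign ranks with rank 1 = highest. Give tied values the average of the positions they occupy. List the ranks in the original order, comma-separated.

7, 6, 5, 4, 2, 8.5, 2, 2, 8.5

Sorted (descending): 12.94, 12.94, 12.94, 12.81, 11.93, 11.46, 10.81, 10.51, 10.51
The 3 values of 12.94 occupy positions 1–3 → average rank 2.
The 2 values of 10.51 occupy positions 8–9 → average rank (8+9)/2 = 8.5.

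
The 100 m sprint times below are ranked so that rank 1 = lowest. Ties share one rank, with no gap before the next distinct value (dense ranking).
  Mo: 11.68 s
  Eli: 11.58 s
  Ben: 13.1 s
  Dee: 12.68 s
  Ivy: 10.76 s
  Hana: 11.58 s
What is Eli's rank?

Sorted (ascending): 10.76, 11.58, 11.58, 11.68, 12.68, 13.1
The 2 values of 11.58 share dense rank 2.
Remaining distinct values take the next consecutive integers.
Eli has value 11.58 s → rank 2.

2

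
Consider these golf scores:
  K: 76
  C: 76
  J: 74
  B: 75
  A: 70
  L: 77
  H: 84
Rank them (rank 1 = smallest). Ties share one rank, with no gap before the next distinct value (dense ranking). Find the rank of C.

Sorted (ascending): 70, 74, 75, 76, 76, 77, 84
The 2 values of 76 share dense rank 4.
Remaining distinct values take the next consecutive integers.
C has value 76 → rank 4.

4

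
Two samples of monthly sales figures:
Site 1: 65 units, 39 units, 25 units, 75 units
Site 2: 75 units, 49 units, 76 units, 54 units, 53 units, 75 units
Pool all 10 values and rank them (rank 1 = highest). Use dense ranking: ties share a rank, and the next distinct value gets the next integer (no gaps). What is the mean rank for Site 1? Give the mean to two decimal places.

Sorted (descending): 76, 75, 75, 75, 65, 54, 53, 49, 39, 25
The 3 values of 75 share dense rank 2.
Remaining distinct values take the next consecutive integers.
Site 1 values → pooled ranks: 65→3, 39→7, 25→8, 75→2
Mean rank = (3 + 7 + 8 + 2) / 4 = 5.00

5.00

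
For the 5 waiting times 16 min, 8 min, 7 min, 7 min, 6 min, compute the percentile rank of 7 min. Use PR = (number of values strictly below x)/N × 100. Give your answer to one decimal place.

N = 5.
Strictly below 7: 1. Equal to 7: 2.
PR = 1/5 × 100 = 20.0

20.0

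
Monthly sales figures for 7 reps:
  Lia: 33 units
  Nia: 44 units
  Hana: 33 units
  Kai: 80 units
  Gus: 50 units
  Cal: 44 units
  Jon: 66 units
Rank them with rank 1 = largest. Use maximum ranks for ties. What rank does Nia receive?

5

Sorted (descending): 80, 66, 50, 44, 44, 33, 33
The 2 values of 44 occupy positions 4–5 → each gets rank 5.
The 2 values of 33 occupy positions 6–7 → each gets rank 7.
Nia has value 44 units → rank 5.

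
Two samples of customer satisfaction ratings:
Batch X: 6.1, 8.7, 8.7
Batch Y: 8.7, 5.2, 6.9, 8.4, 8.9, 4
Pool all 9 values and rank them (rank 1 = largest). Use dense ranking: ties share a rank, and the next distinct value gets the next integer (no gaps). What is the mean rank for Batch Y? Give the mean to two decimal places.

3.83

Sorted (descending): 8.9, 8.7, 8.7, 8.7, 8.4, 6.9, 6.1, 5.2, 4
The 3 values of 8.7 share dense rank 2.
Remaining distinct values take the next consecutive integers.
Batch Y values → pooled ranks: 8.7→2, 5.2→6, 6.9→4, 8.4→3, 8.9→1, 4→7
Mean rank = (2 + 6 + 4 + 3 + 1 + 7) / 6 = 3.83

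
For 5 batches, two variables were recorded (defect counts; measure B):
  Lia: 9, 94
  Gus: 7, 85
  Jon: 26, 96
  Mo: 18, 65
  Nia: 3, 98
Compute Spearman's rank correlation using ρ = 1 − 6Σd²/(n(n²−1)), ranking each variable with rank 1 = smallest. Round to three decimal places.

Ranks of variable 1: 3, 2, 5, 4, 1
Ranks of variable 2: 3, 2, 4, 1, 5
d = r₁ − r₂: 0, 0, 1, 3, -4
d²: 0, 0, 1, 9, 16; Σd² = 26
ρ = 1 − 6·26/(5·24) = 1 − 156/120 = -0.300

-0.300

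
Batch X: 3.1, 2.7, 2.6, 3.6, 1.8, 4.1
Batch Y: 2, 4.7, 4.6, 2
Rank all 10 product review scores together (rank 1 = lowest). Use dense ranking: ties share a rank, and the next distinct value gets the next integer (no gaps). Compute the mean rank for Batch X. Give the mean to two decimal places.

4.33

Sorted (ascending): 1.8, 2, 2, 2.6, 2.7, 3.1, 3.6, 4.1, 4.6, 4.7
The 2 values of 2 share dense rank 2.
Remaining distinct values take the next consecutive integers.
Batch X values → pooled ranks: 3.1→5, 2.7→4, 2.6→3, 3.6→6, 1.8→1, 4.1→7
Mean rank = (5 + 4 + 3 + 6 + 1 + 7) / 6 = 4.33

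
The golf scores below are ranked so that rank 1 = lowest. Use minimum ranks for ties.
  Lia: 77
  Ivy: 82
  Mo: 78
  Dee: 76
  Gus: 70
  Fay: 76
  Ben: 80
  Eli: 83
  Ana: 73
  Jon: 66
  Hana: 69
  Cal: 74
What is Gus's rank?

3

Sorted (ascending): 66, 69, 70, 73, 74, 76, 76, 77, 78, 80, 82, 83
The 2 values of 76 occupy positions 6–7 → each gets rank 6.
Gus has value 70 → rank 3.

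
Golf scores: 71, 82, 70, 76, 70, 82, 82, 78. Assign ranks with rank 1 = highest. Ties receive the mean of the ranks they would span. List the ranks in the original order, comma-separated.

6, 2, 7.5, 5, 7.5, 2, 2, 4

Sorted (descending): 82, 82, 82, 78, 76, 71, 70, 70
The 3 values of 82 occupy positions 1–3 → average rank 2.
The 2 values of 70 occupy positions 7–8 → average rank (7+8)/2 = 7.5.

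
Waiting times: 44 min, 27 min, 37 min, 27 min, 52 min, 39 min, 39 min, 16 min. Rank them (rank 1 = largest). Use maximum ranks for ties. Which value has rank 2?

Sorted (descending): 52, 44, 39, 39, 37, 27, 27, 16
The 2 values of 39 occupy positions 3–4 → each gets rank 4.
The 2 values of 27 occupy positions 6–7 → each gets rank 7.
Rank 2 → value 44.

44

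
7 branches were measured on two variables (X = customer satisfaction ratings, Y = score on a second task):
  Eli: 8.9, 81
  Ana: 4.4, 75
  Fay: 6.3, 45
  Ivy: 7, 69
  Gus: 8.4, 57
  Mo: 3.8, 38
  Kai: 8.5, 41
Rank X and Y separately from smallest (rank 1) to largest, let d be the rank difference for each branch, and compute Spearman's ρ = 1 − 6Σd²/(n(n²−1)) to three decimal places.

Ranks of variable 1: 7, 2, 3, 4, 5, 1, 6
Ranks of variable 2: 7, 6, 3, 5, 4, 1, 2
d = r₁ − r₂: 0, -4, 0, -1, 1, 0, 4
d²: 0, 16, 0, 1, 1, 0, 16; Σd² = 34
ρ = 1 − 6·34/(7·48) = 1 − 204/336 = 0.393

0.393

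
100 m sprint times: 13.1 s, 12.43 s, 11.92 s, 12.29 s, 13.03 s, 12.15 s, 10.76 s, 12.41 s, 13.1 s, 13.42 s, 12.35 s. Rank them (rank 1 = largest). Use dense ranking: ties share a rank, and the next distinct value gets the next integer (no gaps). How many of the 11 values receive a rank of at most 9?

Sorted (descending): 13.42, 13.1, 13.1, 13.03, 12.43, 12.41, 12.35, 12.29, 12.15, 11.92, 10.76
The 2 values of 13.1 share dense rank 2.
Remaining distinct values take the next consecutive integers.
Ranks ≤ 9: {1, 2, 2, 3, 4, 5, 6, 7, 8, 9} → 10 values.

10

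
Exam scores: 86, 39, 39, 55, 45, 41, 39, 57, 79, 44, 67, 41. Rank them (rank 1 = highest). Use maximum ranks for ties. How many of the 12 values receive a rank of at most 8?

Sorted (descending): 86, 79, 67, 57, 55, 45, 44, 41, 41, 39, 39, 39
The 2 values of 41 occupy positions 8–9 → each gets rank 9.
The 3 values of 39 occupy positions 10–12 → each gets rank 12.
Ranks ≤ 8: {1, 2, 3, 4, 5, 6, 7} → 7 values.

7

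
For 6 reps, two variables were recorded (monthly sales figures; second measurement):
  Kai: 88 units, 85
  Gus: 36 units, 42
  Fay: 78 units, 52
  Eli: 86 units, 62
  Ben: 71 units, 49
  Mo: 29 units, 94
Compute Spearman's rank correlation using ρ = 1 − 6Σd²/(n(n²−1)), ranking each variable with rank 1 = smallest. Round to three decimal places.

Ranks of variable 1: 6, 2, 4, 5, 3, 1
Ranks of variable 2: 5, 1, 3, 4, 2, 6
d = r₁ − r₂: 1, 1, 1, 1, 1, -5
d²: 1, 1, 1, 1, 1, 25; Σd² = 30
ρ = 1 − 6·30/(6·35) = 1 − 180/210 = 0.143

0.143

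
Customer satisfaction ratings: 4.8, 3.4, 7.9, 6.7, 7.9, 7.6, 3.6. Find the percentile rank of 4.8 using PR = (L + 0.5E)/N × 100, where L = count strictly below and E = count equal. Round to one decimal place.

N = 7.
Strictly below 4.8: 2. Equal to 4.8: 1.
PR = (2 + 0.5·1)/7 × 100 = 35.7

35.7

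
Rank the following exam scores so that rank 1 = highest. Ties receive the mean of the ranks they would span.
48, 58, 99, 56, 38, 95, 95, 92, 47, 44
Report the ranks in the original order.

7, 5, 1, 6, 10, 2.5, 2.5, 4, 8, 9

Sorted (descending): 99, 95, 95, 92, 58, 56, 48, 47, 44, 38
The 2 values of 95 occupy positions 2–3 → average rank (2+3)/2 = 2.5.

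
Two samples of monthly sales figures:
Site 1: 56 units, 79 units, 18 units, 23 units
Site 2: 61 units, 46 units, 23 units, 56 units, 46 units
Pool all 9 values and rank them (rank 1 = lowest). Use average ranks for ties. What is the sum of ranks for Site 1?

19

Sorted (ascending): 18, 23, 23, 46, 46, 56, 56, 61, 79
The 2 values of 23 occupy positions 2–3 → average rank (2+3)/2 = 2.5.
The 2 values of 46 occupy positions 4–5 → average rank (4+5)/2 = 4.5.
The 2 values of 56 occupy positions 6–7 → average rank (6+7)/2 = 6.5.
Site 1 values → pooled ranks: 56→6.5, 79→9, 18→1, 23→2.5
Rank sum = 6.5 + 9 + 1 + 2.5 = 19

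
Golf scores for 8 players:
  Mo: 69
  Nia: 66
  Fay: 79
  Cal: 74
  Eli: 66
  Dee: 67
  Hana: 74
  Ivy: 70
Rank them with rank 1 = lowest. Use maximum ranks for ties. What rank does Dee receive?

Sorted (ascending): 66, 66, 67, 69, 70, 74, 74, 79
The 2 values of 66 occupy positions 1–2 → each gets rank 2.
The 2 values of 74 occupy positions 6–7 → each gets rank 7.
Dee has value 67 → rank 3.

3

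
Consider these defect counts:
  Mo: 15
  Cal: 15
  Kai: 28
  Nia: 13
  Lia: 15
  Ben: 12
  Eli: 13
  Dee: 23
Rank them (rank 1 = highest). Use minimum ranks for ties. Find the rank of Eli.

6

Sorted (descending): 28, 23, 15, 15, 15, 13, 13, 12
The 3 values of 15 occupy positions 3–5 → each gets rank 3.
The 2 values of 13 occupy positions 6–7 → each gets rank 6.
Eli has value 13 → rank 6.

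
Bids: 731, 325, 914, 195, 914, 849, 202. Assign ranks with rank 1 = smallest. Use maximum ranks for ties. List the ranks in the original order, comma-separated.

4, 3, 7, 1, 7, 5, 2

Sorted (ascending): 195, 202, 325, 731, 849, 914, 914
The 2 values of 914 occupy positions 6–7 → each gets rank 7.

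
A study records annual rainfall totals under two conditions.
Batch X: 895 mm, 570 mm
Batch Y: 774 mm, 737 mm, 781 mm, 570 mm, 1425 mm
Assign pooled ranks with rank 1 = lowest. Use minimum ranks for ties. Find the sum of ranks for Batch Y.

20

Sorted (ascending): 570, 570, 737, 774, 781, 895, 1425
The 2 values of 570 occupy positions 1–2 → each gets rank 1.
Batch Y values → pooled ranks: 774→4, 737→3, 781→5, 570→1, 1425→7
Rank sum = 4 + 3 + 5 + 1 + 7 = 20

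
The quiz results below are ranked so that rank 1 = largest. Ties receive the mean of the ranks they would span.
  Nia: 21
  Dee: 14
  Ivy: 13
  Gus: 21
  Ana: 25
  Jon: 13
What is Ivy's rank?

5.5

Sorted (descending): 25, 21, 21, 14, 13, 13
The 2 values of 21 occupy positions 2–3 → average rank (2+3)/2 = 2.5.
The 2 values of 13 occupy positions 5–6 → average rank (5+6)/2 = 5.5.
Ivy has value 13 → rank 5.5.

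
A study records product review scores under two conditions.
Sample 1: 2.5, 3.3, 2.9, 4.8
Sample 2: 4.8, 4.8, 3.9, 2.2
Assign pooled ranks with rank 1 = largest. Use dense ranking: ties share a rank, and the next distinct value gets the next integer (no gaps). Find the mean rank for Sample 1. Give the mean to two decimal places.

Sorted (descending): 4.8, 4.8, 4.8, 3.9, 3.3, 2.9, 2.5, 2.2
The 3 values of 4.8 share dense rank 1.
Remaining distinct values take the next consecutive integers.
Sample 1 values → pooled ranks: 2.5→5, 3.3→3, 2.9→4, 4.8→1
Mean rank = (5 + 3 + 4 + 1) / 4 = 3.25

3.25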